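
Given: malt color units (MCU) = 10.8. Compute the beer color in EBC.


SRM = 1.4922·MCU^0.6859;  EBC = SRM·1.97
SRM = 1.4922·10.8^0.6859 = 7.6322
EBC = 7.6322·1.97

15.0355 EBC


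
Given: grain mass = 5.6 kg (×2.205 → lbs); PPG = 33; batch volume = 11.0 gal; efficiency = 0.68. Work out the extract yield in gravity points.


points = lbs × PPG × eff / vol
lbs = 5.6 × 2.205 = 12.3480
points = 12.3480 × 33 × 0.68 / 11.0

25.1899 points


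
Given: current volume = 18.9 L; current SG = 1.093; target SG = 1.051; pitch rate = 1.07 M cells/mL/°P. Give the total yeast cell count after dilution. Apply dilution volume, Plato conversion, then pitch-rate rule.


V_w = V·((SG_c−1)/(SG_t−1)−1);  °P = 259 − 259/SG_t;  cells = rate·(V+V_w)·°P
V_w = 18.9·((1.093−1)/(1.051−1)−1) = 15.5647
V_final = 18.9 + 15.5647 = 34.4647
°P = 259 − 259/1.051 = 12.5680
cells = 1.07·34.4647·12.5680

463.4742 billion cells


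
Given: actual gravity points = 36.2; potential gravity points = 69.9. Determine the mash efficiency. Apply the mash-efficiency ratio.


efficiency = actual / potential × 100
efficiency = 36.2 / 69.9 × 100

51.7883 %


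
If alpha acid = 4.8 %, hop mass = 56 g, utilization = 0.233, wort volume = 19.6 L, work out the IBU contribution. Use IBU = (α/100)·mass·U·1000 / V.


IBU = (4.8/100)·56·0.233·1000 / 19.6

31.9543 IBU


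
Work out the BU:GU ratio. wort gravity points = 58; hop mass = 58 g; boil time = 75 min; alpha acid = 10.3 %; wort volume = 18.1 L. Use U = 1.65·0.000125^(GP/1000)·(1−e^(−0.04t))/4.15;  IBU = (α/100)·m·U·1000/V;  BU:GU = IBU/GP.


U = 1.65·0.000125^(58/1000)·(1−e^(−0.04·75))/4.15 = 0.2243
IBU = (10.3/100)·58·0.2243·1000/18.1 = 74.0396
BU:GU = 74.0396/58

1.2765


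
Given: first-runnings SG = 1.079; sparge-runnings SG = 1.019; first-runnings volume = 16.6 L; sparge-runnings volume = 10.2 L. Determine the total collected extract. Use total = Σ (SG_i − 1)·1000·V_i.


first = (1.079 − 1)·1000·16.6 = 1311.4000
sparge = (1.019 − 1)·1000·10.2 = 193.8000
total = 1311.4000 + 193.8000

1505.2000 gravity·L


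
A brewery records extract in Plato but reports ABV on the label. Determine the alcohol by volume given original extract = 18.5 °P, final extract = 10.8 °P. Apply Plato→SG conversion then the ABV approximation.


SG = 259/(259 − P);  ABV = (OG − FG)·131.25
OG = 259/(259 − 18.5) = 1.0769
FG = 259/(259 − 10.8) = 1.0435
ABV = (1.0769 − 1.0435)·131.25

4.3850 % ABV


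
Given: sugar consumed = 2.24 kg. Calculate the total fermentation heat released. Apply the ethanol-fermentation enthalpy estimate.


Q = m_sugar · 590 kJ/kg
Q = 2.24 · 590

1321.6000 kJ


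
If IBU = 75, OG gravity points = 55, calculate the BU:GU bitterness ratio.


BU:GU = IBU / OG_points
BU:GU = 75 / 55

1.3636


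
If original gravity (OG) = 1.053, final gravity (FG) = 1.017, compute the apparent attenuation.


AA = (OG − FG)/(OG − 1) · 100
AA = (1.053 − 1.017)/(1.053 − 1) · 100

67.9245 %


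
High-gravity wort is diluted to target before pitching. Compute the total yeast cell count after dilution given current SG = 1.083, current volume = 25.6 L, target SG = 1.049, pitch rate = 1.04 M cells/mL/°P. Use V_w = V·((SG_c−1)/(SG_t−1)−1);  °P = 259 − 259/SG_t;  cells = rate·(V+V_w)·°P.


V_w = 25.6·((1.083−1)/(1.049−1)−1) = 17.7633
V_final = 25.6 + 17.7633 = 43.3633
°P = 259 − 259/1.049 = 12.0982
cells = 1.04·43.3633·12.0982

545.6016 billion cells


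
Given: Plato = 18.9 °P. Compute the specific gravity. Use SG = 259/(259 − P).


SG = 259/(259 − 18.9)

1.0787


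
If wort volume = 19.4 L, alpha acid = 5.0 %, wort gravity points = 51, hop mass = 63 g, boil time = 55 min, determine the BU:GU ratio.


U = 1.65·0.000125^(GP/1000)·(1−e^(−0.04t))/4.15;  IBU = (α/100)·m·U·1000/V;  BU:GU = IBU/GP
U = 1.65·0.000125^(51/1000)·(1−e^(−0.04·55))/4.15 = 0.2236
IBU = (5.0/100)·63·0.2236·1000/19.4 = 36.2982
BU:GU = 36.2982/51

0.7117


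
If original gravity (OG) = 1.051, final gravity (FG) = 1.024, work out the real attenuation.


AA = (OG−FG)/(OG−1)·100;  RA = AA·0.8192
AA = (1.051 − 1.024)/(1.051 − 1)·100 = 52.9412
RA = 52.9412·0.8192

43.3694 %


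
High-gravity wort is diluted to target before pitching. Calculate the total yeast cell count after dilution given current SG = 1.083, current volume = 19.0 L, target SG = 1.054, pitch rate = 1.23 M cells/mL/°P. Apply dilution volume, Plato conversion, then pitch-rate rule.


V_w = V·((SG_c−1)/(SG_t−1)−1);  °P = 259 − 259/SG_t;  cells = rate·(V+V_w)·°P
V_w = 19.0·((1.083−1)/(1.054−1)−1) = 10.2037
V_final = 19.0 + 10.2037 = 29.2037
°P = 259 − 259/1.054 = 13.2694
cells = 1.23·29.2037·13.2694

476.6460 billion cells


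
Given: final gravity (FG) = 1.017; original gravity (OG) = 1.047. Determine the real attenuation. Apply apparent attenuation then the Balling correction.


AA = (OG−FG)/(OG−1)·100;  RA = AA·0.8192
AA = (1.047 − 1.017)/(1.047 − 1)·100 = 63.8298
RA = 63.8298·0.8192

52.2894 %


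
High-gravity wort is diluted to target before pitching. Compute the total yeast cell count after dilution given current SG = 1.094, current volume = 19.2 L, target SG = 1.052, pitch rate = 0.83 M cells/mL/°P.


V_w = V·((SG_c−1)/(SG_t−1)−1);  °P = 259 − 259/SG_t;  cells = rate·(V+V_w)·°P
V_w = 19.2·((1.094−1)/(1.052−1)−1) = 15.5077
V_final = 19.2 + 15.5077 = 34.7077
°P = 259 − 259/1.052 = 12.8023
cells = 0.83·34.7077·12.8023

368.8002 billion cells


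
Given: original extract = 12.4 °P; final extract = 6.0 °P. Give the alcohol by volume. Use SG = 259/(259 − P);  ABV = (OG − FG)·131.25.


OG = 259/(259 − 12.4) = 1.0503
FG = 259/(259 − 6.0) = 1.0237
ABV = (1.0503 − 1.0237)·131.25

3.4871 % ABV


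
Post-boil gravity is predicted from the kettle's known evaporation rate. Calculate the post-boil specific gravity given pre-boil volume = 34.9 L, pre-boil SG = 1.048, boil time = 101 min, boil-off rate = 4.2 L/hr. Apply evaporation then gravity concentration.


V_post = V_pre − rate·(t/60);  SG_post = 1 + (SG_pre−1)·V_pre/V_post
V_post = 34.9 − 4.2·(101/60) = 27.8300
SG_post = 1 + (1.048 − 1)·34.9/27.8300

1.0602


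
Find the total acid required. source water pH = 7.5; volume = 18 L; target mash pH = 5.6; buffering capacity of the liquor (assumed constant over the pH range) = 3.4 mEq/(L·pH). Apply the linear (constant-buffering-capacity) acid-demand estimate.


acid = buffering capacity · (pH_source − pH_target) · V
acid = 3.4 · (7.5 − 5.6) · 18

116.2800 mEq


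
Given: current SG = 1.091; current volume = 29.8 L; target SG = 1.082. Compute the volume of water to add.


V_water = V·((SG_curr − 1)/(SG_target − 1) − 1)
V_water = 29.8·((1.091 − 1)/(1.082 − 1) − 1)

3.2707 L


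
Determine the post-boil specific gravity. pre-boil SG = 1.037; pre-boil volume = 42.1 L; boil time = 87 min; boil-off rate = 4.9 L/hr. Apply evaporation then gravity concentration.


V_post = V_pre − rate·(t/60);  SG_post = 1 + (SG_pre−1)·V_pre/V_post
V_post = 42.1 − 4.9·(87/60) = 34.9950
SG_post = 1 + (1.037 − 1)·42.1/34.9950

1.0445


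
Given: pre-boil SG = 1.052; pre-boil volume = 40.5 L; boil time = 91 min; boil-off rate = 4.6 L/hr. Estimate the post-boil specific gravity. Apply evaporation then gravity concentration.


V_post = V_pre − rate·(t/60);  SG_post = 1 + (SG_pre−1)·V_pre/V_post
V_post = 40.5 − 4.6·(91/60) = 33.5233
SG_post = 1 + (1.052 − 1)·40.5/33.5233

1.0628


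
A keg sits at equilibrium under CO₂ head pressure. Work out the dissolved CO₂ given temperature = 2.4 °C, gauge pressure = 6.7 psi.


vols = (P + 14.695)·(0.01821 + 0.09011·e^(−0.04·T))
vols = (6.7 + 14.695)·(0.01821 + 0.09011·e^(−0.04·2.4))

2.1410 volumes


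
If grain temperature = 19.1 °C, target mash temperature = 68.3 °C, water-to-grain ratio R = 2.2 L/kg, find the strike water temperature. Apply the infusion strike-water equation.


T_strike = (0.41/R)·(T_mash − T_grain) + T_mash
T_strike = (0.41/2.2)·(68.3 − 19.1) + 68.3

77.4691 °C


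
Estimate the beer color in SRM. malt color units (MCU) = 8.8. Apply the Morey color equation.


SRM = 1.4922 · MCU^0.6859
SRM = 1.4922 · 8.8^0.6859

6.6320 SRM


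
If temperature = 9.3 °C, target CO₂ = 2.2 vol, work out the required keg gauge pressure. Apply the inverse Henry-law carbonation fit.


psi = vols/(0.01821 + 0.09011·e^(−0.04·T)) − 14.695
psi = 2.2/(0.01821 + 0.09011·e^(−0.04·9.3)) − 14.695

12.6928 psi


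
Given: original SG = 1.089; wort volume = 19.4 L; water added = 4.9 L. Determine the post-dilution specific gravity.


SG_new = 1 + (SG_old − 1)·V_old/(V_old + V_water)
pts = (1.089 − 1)·1000·19.4/(19.4 + 4.9) = 71.0535
SG_new = 1 + 71.0535/1000

1.0711


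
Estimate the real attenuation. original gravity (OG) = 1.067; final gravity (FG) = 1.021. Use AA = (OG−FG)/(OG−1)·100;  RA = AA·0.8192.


AA = (1.067 − 1.021)/(1.067 − 1)·100 = 68.6567
RA = 68.6567·0.8192

56.2436 %


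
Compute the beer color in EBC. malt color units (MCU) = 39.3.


SRM = 1.4922·MCU^0.6859;  EBC = SRM·1.97
SRM = 1.4922·39.3^0.6859 = 18.5106
EBC = 18.5106·1.97

36.4659 EBC


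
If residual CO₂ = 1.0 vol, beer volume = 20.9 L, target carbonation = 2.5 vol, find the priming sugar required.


sugar = (target − residual)·4.0·V
sugar = (2.5 − 1.0)·4.0·20.9

125.4000 g


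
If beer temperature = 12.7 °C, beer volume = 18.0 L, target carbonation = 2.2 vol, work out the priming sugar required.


residual = 14.695·(0.01821 + 0.09011·e^(−0.04·T));  sugar = (target − residual)·4.0·V
residual = 14.695·(0.01821 + 0.09011·e^(−0.04·12.7)) = 1.0643
sugar = (2.2 − 1.0643)·4.0·18.0

81.7672 g


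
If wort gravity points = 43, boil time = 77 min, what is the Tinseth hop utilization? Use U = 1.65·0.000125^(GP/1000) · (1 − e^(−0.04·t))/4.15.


bigness = 1.65·0.000125^(43/1000) = 1.1211
boil_factor = (1 − e^(−0.04·77))/4.15 = 0.2299
U = 1.1211 · 0.2299

0.2577


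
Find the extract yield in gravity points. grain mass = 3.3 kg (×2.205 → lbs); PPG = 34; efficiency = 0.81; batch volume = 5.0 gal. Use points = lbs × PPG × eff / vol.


lbs = 3.3 × 2.205 = 7.2765
points = 7.2765 × 34 × 0.81 / 5.0

40.0790 points


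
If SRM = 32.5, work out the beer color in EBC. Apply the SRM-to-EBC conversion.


EBC = SRM · 1.97
EBC = 32.5 · 1.97

64.0250 EBC


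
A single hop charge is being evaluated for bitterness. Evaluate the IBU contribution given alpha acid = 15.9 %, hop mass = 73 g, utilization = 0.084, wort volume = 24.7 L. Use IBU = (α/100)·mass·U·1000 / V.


IBU = (15.9/100)·73·0.084·1000 / 24.7

39.4732 IBU


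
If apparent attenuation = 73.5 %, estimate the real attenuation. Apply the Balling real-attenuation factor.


RA = AA · 0.8192
RA = 73.5 · 0.8192

60.2112 %


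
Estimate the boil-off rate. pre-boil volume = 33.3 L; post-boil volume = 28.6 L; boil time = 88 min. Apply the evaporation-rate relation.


rate = (V_pre − V_post) / (t_min/60)
rate = (33.3 − 28.6) / (88/60)

3.2045 L/hr


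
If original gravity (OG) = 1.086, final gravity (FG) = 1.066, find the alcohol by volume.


ABV = (OG − FG) · 131.25
ABV = (1.086 − 1.066) · 131.25

2.6250 % ABV


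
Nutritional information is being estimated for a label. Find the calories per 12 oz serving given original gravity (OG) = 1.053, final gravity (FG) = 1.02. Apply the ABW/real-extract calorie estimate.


ABW = (OG−FG)·131.25·0.79/FG;  °P = 259 − 259/SG (for OG→OE and FG→AE);  RE = 0.1808·OE + 0.8192·AE;  Cal = (6.9·ABW + 4·(RE−0.1))·FG·3.55
ABW = (1.053 − 1.02)·131.25·0.79/1.02 = 3.3546
OE = 259 − 259/1.053 = 13.0361 °P
AE = 259 − 259/1.02 = 5.0784 °P
RE = 0.1808·13.0361 + 0.8192·5.0784 = 6.5172 °P
Cal = (6.9·3.3546 + 4·(6.5172−0.1))·1.02·3.55

176.7606 kcal


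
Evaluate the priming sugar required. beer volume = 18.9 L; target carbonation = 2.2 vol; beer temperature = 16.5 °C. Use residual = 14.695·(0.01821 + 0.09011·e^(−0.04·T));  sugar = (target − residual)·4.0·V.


residual = 14.695·(0.01821 + 0.09011·e^(−0.04·16.5)) = 0.9520
sugar = (2.2 − 0.9520)·4.0·18.9

94.3493 g


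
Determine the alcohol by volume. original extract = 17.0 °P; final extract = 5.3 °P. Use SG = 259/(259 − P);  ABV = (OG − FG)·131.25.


OG = 259/(259 − 17.0) = 1.0702
FG = 259/(259 − 5.3) = 1.0209
ABV = (1.0702 − 1.0209)·131.25

6.4781 % ABV


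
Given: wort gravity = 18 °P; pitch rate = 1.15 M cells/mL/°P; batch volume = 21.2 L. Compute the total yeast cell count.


cells (billions) = rate · V_L · °P
cells = 1.15 · 21.2 · 18

438.8400 billion cells


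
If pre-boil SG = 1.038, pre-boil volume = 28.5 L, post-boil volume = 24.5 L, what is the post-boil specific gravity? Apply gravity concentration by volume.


SG_post = 1 + (SG_pre − 1)·V_pre/V_post
pts_pre = (1.038 − 1)·1000 = 38.0000
pts_post = 38.0000·28.5/24.5 = 44.2041
SG_post = 1 + 44.2041/1000

1.0442


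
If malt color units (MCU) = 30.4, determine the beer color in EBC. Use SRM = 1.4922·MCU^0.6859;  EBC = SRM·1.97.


SRM = 1.4922·30.4^0.6859 = 15.5214
EBC = 15.5214·1.97

30.5771 EBC


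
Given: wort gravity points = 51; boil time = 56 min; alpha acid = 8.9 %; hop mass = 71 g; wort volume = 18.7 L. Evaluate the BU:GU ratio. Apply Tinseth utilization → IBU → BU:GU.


U = 1.65·0.000125^(GP/1000)·(1−e^(−0.04t))/4.15;  IBU = (α/100)·m·U·1000/V;  BU:GU = IBU/GP
U = 1.65·0.000125^(51/1000)·(1−e^(−0.04·56))/4.15 = 0.2246
IBU = (8.9/100)·71·0.2246·1000/18.7 = 75.9101
BU:GU = 75.9101/51

1.4884


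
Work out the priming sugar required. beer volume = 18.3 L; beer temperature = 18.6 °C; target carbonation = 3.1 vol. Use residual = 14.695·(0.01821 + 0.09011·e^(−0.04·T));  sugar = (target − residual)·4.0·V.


residual = 14.695·(0.01821 + 0.09011·e^(−0.04·18.6)) = 0.8969
sugar = (3.1 − 0.8969)·4.0·18.3

161.2704 g


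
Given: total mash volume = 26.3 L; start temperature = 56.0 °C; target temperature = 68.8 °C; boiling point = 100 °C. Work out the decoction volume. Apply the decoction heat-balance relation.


V_dec = V_total·(T_target − T_start)/(T_boil − T_start)
V_dec = 26.3·(68.8 − 56.0)/(100 − 56.0)

7.6509 L


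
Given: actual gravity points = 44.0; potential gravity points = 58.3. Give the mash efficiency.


efficiency = actual / potential × 100
efficiency = 44.0 / 58.3 × 100

75.4717 %


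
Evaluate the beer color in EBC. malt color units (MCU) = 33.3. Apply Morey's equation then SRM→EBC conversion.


SRM = 1.4922·MCU^0.6859;  EBC = SRM·1.97
SRM = 1.4922·33.3^0.6859 = 16.5223
EBC = 16.5223·1.97

32.5490 EBC


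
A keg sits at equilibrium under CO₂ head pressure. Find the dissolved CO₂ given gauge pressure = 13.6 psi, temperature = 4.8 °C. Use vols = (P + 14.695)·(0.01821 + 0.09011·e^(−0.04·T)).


vols = (13.6 + 14.695)·(0.01821 + 0.09011·e^(−0.04·4.8))

2.6195 volumes


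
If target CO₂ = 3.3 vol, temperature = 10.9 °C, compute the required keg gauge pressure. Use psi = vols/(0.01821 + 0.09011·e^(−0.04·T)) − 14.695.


psi = 3.3/(0.01821 + 0.09011·e^(−0.04·10.9)) − 14.695

28.4554 psi


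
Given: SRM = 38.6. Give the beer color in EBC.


EBC = SRM · 1.97
EBC = 38.6 · 1.97

76.0420 EBC


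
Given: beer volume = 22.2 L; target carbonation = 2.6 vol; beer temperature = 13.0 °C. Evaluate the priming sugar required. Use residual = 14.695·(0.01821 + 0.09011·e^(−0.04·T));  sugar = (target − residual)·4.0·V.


residual = 14.695·(0.01821 + 0.09011·e^(−0.04·13.0)) = 1.0548
sugar = (2.6 − 1.0548)·4.0·22.2

137.2102 g


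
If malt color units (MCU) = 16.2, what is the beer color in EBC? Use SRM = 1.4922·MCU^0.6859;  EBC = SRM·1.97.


SRM = 1.4922·16.2^0.6859 = 10.0794
EBC = 10.0794·1.97

19.8564 EBC


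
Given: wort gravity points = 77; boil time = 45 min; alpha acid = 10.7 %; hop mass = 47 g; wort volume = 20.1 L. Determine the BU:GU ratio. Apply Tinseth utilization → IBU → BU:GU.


U = 1.65·0.000125^(GP/1000)·(1−e^(−0.04t))/4.15;  IBU = (α/100)·m·U·1000/V;  BU:GU = IBU/GP
U = 1.65·0.000125^(77/1000)·(1−e^(−0.04·45))/4.15 = 0.1661
IBU = (10.7/100)·47·0.1661·1000/20.1 = 41.5637
BU:GU = 41.5637/77

0.5398


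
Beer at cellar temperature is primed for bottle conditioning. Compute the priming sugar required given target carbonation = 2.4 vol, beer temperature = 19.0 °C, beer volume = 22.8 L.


residual = 14.695·(0.01821 + 0.09011·e^(−0.04·T));  sugar = (target − residual)·4.0·V
residual = 14.695·(0.01821 + 0.09011·e^(−0.04·19.0)) = 0.8869
sugar = (2.4 − 0.8869)·4.0·22.8

137.9980 g


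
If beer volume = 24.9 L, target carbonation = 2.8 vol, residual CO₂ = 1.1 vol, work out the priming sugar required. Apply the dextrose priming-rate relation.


sugar = (target − residual)·4.0·V
sugar = (2.8 − 1.1)·4.0·24.9

169.3200 g


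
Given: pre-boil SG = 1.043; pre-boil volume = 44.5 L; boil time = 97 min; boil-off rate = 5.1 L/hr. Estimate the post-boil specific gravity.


V_post = V_pre − rate·(t/60);  SG_post = 1 + (SG_pre−1)·V_pre/V_post
V_post = 44.5 − 5.1·(97/60) = 36.2550
SG_post = 1 + (1.043 − 1)·44.5/36.2550

1.0528


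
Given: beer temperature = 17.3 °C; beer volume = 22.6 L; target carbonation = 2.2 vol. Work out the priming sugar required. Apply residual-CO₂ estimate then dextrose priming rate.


residual = 14.695·(0.01821 + 0.09011·e^(−0.04·T));  sugar = (target − residual)·4.0·V
residual = 14.695·(0.01821 + 0.09011·e^(−0.04·17.3)) = 0.9304
sugar = (2.2 − 0.9304)·4.0·22.6

114.7683 g


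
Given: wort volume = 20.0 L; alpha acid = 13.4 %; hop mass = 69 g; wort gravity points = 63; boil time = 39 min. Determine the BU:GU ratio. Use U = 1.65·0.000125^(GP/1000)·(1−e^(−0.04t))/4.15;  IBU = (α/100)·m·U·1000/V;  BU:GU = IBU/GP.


U = 1.65·0.000125^(63/1000)·(1−e^(−0.04·39))/4.15 = 0.1783
IBU = (13.4/100)·69·0.1783·1000/20.0 = 82.4171
BU:GU = 82.4171/63

1.3082


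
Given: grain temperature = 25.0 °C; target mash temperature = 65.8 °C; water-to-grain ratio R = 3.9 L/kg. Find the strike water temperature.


T_strike = (0.41/R)·(T_mash − T_grain) + T_mash
T_strike = (0.41/3.9)·(65.8 − 25.0) + 65.8

70.0892 °C


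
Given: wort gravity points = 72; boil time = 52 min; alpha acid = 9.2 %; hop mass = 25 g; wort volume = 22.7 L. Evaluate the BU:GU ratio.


U = 1.65·0.000125^(GP/1000)·(1−e^(−0.04t))/4.15;  IBU = (α/100)·m·U·1000/V;  BU:GU = IBU/GP
U = 1.65·0.000125^(72/1000)·(1−e^(−0.04·52))/4.15 = 0.1822
IBU = (9.2/100)·25·0.1822·1000/22.7 = 18.4569
BU:GU = 18.4569/72

0.2563


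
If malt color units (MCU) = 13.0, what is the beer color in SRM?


SRM = 1.4922 · MCU^0.6859
SRM = 1.4922 · 13.0^0.6859

8.6672 SRM


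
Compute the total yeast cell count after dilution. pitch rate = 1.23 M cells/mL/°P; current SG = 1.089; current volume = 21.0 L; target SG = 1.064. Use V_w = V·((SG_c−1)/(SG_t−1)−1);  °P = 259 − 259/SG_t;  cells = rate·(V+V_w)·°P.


V_w = 21.0·((1.089−1)/(1.064−1)−1) = 8.2031
V_final = 21.0 + 8.2031 = 29.2031
°P = 259 − 259/1.064 = 15.5789
cells = 1.23·29.2031·15.5789

559.5934 billion cells


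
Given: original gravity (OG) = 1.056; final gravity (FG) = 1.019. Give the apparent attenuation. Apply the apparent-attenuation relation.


AA = (OG − FG)/(OG − 1) · 100
AA = (1.056 − 1.019)/(1.056 − 1) · 100

66.0714 %


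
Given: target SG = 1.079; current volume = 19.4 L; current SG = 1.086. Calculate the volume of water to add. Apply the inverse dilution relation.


V_water = V·((SG_curr − 1)/(SG_target − 1) − 1)
V_water = 19.4·((1.086 − 1)/(1.079 − 1) − 1)

1.7190 L


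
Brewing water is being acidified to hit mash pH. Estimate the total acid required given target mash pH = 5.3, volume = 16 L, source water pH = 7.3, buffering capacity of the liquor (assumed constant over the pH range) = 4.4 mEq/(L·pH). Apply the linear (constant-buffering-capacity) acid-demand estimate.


acid = buffering capacity · (pH_source − pH_target) · V
acid = 4.4 · (7.3 − 5.3) · 16

140.8000 mEq


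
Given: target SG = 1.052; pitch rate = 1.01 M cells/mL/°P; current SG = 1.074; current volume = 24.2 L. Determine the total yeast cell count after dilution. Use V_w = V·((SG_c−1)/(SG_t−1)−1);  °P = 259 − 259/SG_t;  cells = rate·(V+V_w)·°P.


V_w = 24.2·((1.074−1)/(1.052−1)−1) = 10.2385
V_final = 24.2 + 10.2385 = 34.4385
°P = 259 − 259/1.052 = 12.8023
cells = 1.01·34.4385·12.8023

445.2998 billion cells


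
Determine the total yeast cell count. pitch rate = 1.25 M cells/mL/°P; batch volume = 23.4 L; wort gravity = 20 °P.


cells (billions) = rate · V_L · °P
cells = 1.25 · 23.4 · 20

585.0000 billion cells


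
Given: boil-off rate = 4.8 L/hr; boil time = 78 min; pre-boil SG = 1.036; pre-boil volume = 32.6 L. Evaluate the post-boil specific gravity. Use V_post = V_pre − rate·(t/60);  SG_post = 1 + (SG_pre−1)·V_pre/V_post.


V_post = 32.6 − 4.8·(78/60) = 26.3600
SG_post = 1 + (1.036 − 1)·32.6/26.3600

1.0445


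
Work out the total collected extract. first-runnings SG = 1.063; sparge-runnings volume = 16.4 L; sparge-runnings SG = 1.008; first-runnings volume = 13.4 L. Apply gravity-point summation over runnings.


total = Σ (SG_i − 1)·1000·V_i
first = (1.063 − 1)·1000·13.4 = 844.2000
sparge = (1.008 − 1)·1000·16.4 = 131.2000
total = 844.2000 + 131.2000

975.4000 gravity·L


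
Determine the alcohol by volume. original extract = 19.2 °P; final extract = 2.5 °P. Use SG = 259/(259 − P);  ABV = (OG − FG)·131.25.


OG = 259/(259 − 19.2) = 1.0801
FG = 259/(259 − 2.5) = 1.0097
ABV = (1.0801 − 1.0097)·131.25

9.2295 % ABV


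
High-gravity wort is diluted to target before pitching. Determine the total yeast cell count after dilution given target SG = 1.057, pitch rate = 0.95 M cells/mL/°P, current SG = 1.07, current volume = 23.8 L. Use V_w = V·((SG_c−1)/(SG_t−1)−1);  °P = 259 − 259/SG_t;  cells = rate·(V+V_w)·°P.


V_w = 23.8·((1.07−1)/(1.057−1)−1) = 5.4281
V_final = 23.8 + 5.4281 = 29.2281
°P = 259 − 259/1.057 = 13.9669
cells = 0.95·29.2281·13.9669

387.8139 billion cells


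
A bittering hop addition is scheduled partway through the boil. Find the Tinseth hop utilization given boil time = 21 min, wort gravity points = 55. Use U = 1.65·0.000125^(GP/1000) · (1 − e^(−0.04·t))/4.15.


bigness = 1.65·0.000125^(55/1000) = 1.0065
boil_factor = (1 − e^(−0.04·21))/4.15 = 0.1369
U = 1.0065 · 0.1369

0.1378


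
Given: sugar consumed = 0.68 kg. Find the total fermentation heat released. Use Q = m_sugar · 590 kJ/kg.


Q = 0.68 · 590

401.2000 kJ


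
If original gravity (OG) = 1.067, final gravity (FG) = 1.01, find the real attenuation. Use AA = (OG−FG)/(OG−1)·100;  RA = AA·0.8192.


AA = (1.067 − 1.01)/(1.067 − 1)·100 = 85.0746
RA = 85.0746·0.8192

69.6931 %


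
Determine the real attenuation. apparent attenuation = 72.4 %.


RA = AA · 0.8192
RA = 72.4 · 0.8192

59.3101 %


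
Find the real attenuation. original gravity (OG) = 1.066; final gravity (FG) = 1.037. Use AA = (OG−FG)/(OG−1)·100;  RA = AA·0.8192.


AA = (1.066 − 1.037)/(1.066 − 1)·100 = 43.9394
RA = 43.9394·0.8192

35.9952 %


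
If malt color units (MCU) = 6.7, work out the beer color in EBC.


SRM = 1.4922·MCU^0.6859;  EBC = SRM·1.97
SRM = 1.4922·6.7^0.6859 = 5.5009
EBC = 5.5009·1.97

10.8367 EBC


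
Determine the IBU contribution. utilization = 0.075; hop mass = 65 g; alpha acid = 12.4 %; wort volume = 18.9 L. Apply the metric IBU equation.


IBU = (α/100)·mass·U·1000 / V
IBU = (12.4/100)·65·0.075·1000 / 18.9

31.9841 IBU


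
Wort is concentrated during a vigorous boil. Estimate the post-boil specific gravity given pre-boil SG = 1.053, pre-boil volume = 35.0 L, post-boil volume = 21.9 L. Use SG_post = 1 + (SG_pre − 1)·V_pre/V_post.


pts_pre = (1.053 − 1)·1000 = 53.0000
pts_post = 53.0000·35.0/21.9 = 84.7032
SG_post = 1 + 84.7032/1000

1.0847


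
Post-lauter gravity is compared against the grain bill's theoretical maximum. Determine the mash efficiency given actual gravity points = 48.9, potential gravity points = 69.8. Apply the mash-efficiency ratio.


efficiency = actual / potential × 100
efficiency = 48.9 / 69.8 × 100

70.0573 %


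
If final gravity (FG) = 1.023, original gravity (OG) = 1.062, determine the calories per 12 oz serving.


ABW = (OG−FG)·131.25·0.79/FG;  °P = 259 − 259/SG (for OG→OE and FG→AE);  RE = 0.1808·OE + 0.8192·AE;  Cal = (6.9·ABW + 4·(RE−0.1))·FG·3.55
ABW = (1.062 − 1.023)·131.25·0.79/1.023 = 3.9529
OE = 259 − 259/1.062 = 15.1205 °P
AE = 259 − 259/1.023 = 5.8231 °P
RE = 0.1808·15.1205 + 0.8192·5.8231 = 7.5040 °P
Cal = (6.9·3.9529 + 4·(7.5040−0.1))·1.023·3.55

206.6089 kcal


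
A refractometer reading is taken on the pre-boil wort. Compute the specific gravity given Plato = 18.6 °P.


SG = 259/(259 − P)
SG = 259/(259 − 18.6)

1.0774


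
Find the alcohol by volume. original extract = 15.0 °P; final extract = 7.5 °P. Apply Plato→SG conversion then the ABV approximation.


SG = 259/(259 − P);  ABV = (OG − FG)·131.25
OG = 259/(259 − 15.0) = 1.0615
FG = 259/(259 − 7.5) = 1.0298
ABV = (1.0615 − 1.0298)·131.25

4.1546 % ABV


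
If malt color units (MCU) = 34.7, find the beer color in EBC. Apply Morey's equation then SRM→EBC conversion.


SRM = 1.4922·MCU^0.6859;  EBC = SRM·1.97
SRM = 1.4922·34.7^0.6859 = 16.9957
EBC = 16.9957·1.97

33.4815 EBC


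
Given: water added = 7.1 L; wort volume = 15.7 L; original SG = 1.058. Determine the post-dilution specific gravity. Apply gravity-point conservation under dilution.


SG_new = 1 + (SG_old − 1)·V_old/(V_old + V_water)
pts = (1.058 − 1)·1000·15.7/(15.7 + 7.1) = 39.9386
SG_new = 1 + 39.9386/1000

1.0399


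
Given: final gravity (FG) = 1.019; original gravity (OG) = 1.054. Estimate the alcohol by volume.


ABV = (OG − FG) · 131.25
ABV = (1.054 − 1.019) · 131.25

4.5938 % ABV


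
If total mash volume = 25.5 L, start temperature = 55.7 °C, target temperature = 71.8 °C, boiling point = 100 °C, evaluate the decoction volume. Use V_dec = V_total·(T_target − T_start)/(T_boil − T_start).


V_dec = 25.5·(71.8 − 55.7)/(100 − 55.7)

9.2675 L


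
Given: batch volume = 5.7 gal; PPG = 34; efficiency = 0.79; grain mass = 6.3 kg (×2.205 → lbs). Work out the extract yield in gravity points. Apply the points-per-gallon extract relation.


points = lbs × PPG × eff / vol
lbs = 6.3 × 2.205 = 13.8915
points = 13.8915 × 34 × 0.79 / 5.7

65.4606 points


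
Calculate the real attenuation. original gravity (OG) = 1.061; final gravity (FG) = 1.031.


AA = (OG−FG)/(OG−1)·100;  RA = AA·0.8192
AA = (1.061 − 1.031)/(1.061 − 1)·100 = 49.1803
RA = 49.1803·0.8192

40.2885 %


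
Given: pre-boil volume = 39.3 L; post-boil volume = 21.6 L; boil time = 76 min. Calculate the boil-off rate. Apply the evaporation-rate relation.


rate = (V_pre − V_post) / (t_min/60)
rate = (39.3 − 21.6) / (76/60)

13.9737 L/hr


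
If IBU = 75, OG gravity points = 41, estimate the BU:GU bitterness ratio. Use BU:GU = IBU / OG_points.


BU:GU = 75 / 41

1.8293


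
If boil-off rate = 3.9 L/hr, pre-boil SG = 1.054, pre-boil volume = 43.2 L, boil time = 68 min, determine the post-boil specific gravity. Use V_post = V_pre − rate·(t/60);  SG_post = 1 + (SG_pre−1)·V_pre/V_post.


V_post = 43.2 − 3.9·(68/60) = 38.7800
SG_post = 1 + (1.054 − 1)·43.2/38.7800

1.0602


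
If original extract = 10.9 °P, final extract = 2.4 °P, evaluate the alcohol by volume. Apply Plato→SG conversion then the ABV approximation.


SG = 259/(259 − P);  ABV = (OG − FG)·131.25
OG = 259/(259 − 10.9) = 1.0439
FG = 259/(259 − 2.4) = 1.0094
ABV = (1.0439 − 1.0094)·131.25

4.5387 % ABV


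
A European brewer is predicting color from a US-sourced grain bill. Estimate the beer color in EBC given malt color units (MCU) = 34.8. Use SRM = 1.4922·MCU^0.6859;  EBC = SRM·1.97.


SRM = 1.4922·34.8^0.6859 = 17.0293
EBC = 17.0293·1.97

33.5477 EBC


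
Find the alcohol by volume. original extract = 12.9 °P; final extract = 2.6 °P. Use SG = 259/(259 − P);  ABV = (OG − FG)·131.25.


OG = 259/(259 − 12.9) = 1.0524
FG = 259/(259 − 2.6) = 1.0101
ABV = (1.0524 − 1.0101)·131.25

5.5489 % ABV


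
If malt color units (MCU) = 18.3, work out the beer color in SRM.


SRM = 1.4922 · MCU^0.6859
SRM = 1.4922 · 18.3^0.6859

10.9583 SRM


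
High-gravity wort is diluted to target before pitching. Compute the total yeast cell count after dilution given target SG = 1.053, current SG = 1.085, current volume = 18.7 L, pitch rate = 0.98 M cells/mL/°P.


V_w = V·((SG_c−1)/(SG_t−1)−1);  °P = 259 − 259/SG_t;  cells = rate·(V+V_w)·°P
V_w = 18.7·((1.085−1)/(1.053−1)−1) = 11.2906
V_final = 18.7 + 11.2906 = 29.9906
°P = 259 − 259/1.053 = 13.0361
cells = 0.98·29.9906·13.0361

383.1404 billion cells


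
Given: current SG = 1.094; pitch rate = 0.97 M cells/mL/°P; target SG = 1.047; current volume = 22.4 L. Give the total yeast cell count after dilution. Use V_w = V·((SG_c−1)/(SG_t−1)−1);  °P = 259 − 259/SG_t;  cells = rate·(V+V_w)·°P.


V_w = 22.4·((1.094−1)/(1.047−1)−1) = 22.4000
V_final = 22.4 + 22.4000 = 44.8000
°P = 259 − 259/1.047 = 11.6266
cells = 0.97·44.8000·11.6266

505.2434 billion cells


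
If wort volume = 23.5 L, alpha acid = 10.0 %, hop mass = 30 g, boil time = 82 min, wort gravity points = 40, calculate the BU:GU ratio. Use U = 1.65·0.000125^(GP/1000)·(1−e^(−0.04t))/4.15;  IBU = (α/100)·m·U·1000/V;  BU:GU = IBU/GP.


U = 1.65·0.000125^(40/1000)·(1−e^(−0.04·82))/4.15 = 0.2671
IBU = (10.0/100)·30·0.2671·1000/23.5 = 34.0964
BU:GU = 34.0964/40

0.8524


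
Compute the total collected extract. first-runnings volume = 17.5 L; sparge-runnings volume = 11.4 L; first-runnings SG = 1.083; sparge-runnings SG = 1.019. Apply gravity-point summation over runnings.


total = Σ (SG_i − 1)·1000·V_i
first = (1.083 − 1)·1000·17.5 = 1452.5000
sparge = (1.019 − 1)·1000·11.4 = 216.6000
total = 1452.5000 + 216.6000

1669.1000 gravity·L


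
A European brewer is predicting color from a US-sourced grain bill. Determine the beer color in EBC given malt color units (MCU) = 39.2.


SRM = 1.4922·MCU^0.6859;  EBC = SRM·1.97
SRM = 1.4922·39.2^0.6859 = 18.4783
EBC = 18.4783·1.97

36.4022 EBC


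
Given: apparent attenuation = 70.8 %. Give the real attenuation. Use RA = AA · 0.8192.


RA = 70.8 · 0.8192

57.9994 %


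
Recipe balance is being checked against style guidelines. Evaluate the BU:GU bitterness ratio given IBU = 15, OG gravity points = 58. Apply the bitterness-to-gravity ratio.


BU:GU = IBU / OG_points
BU:GU = 15 / 58

0.2586


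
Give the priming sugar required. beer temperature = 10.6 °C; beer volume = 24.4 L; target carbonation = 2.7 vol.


residual = 14.695·(0.01821 + 0.09011·e^(−0.04·T));  sugar = (target − residual)·4.0·V
residual = 14.695·(0.01821 + 0.09011·e^(−0.04·10.6)) = 1.1342
sugar = (2.7 − 1.1342)·4.0·24.4

152.8258 g


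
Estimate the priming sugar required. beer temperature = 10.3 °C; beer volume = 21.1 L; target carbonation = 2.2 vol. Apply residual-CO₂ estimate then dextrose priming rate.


residual = 14.695·(0.01821 + 0.09011·e^(−0.04·T));  sugar = (target − residual)·4.0·V
residual = 14.695·(0.01821 + 0.09011·e^(−0.04·10.3)) = 1.1446
sugar = (2.2 − 1.1446)·4.0·21.1

89.0738 g


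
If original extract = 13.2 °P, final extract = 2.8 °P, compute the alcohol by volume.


SG = 259/(259 − P);  ABV = (OG − FG)·131.25
OG = 259/(259 − 13.2) = 1.0537
FG = 259/(259 − 2.8) = 1.0109
ABV = (1.0537 − 1.0109)·131.25

5.6140 % ABV


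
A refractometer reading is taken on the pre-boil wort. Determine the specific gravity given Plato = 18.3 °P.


SG = 259/(259 − P)
SG = 259/(259 − 18.3)

1.0760


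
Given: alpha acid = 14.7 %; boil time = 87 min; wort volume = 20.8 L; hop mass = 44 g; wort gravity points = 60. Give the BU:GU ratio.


U = 1.65·0.000125^(GP/1000)·(1−e^(−0.04t))/4.15;  IBU = (α/100)·m·U·1000/V;  BU:GU = IBU/GP
U = 1.65·0.000125^(60/1000)·(1−e^(−0.04·87))/4.15 = 0.2247
IBU = (14.7/100)·44·0.2247·1000/20.8 = 69.8823
BU:GU = 69.8823/60

1.1647


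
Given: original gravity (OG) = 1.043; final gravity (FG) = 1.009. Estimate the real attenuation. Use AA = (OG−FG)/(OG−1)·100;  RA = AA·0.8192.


AA = (1.043 − 1.009)/(1.043 − 1)·100 = 79.0698
RA = 79.0698·0.8192

64.7740 %


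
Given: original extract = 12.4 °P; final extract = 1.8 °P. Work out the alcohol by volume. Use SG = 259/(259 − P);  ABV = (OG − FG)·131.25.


OG = 259/(259 − 12.4) = 1.0503
FG = 259/(259 − 1.8) = 1.0070
ABV = (1.0503 − 1.0070)·131.25

5.6812 % ABV


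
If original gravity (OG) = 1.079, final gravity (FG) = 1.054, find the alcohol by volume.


ABV = (OG − FG) · 131.25
ABV = (1.079 − 1.054) · 131.25

3.2812 % ABV


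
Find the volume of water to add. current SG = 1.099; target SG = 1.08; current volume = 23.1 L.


V_water = V·((SG_curr − 1)/(SG_target − 1) − 1)
V_water = 23.1·((1.099 − 1)/(1.08 − 1) − 1)

5.4862 L


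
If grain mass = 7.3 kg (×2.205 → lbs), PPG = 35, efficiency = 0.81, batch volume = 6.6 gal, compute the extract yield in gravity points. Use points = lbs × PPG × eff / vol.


lbs = 7.3 × 2.205 = 16.0965
points = 16.0965 × 35 × 0.81 / 6.6

69.1418 points


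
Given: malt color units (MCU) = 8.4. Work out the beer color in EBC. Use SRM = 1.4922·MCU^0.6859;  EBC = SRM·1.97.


SRM = 1.4922·8.4^0.6859 = 6.4238
EBC = 6.4238·1.97

12.6548 EBC


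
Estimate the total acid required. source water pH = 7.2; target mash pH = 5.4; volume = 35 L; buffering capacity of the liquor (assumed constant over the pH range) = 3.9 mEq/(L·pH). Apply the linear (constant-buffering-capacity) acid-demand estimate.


acid = buffering capacity · (pH_source − pH_target) · V
acid = 3.9 · (7.2 − 5.4) · 35

245.7000 mEq


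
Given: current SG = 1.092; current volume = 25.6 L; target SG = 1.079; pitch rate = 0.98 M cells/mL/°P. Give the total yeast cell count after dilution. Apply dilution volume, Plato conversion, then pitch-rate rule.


V_w = V·((SG_c−1)/(SG_t−1)−1);  °P = 259 − 259/SG_t;  cells = rate·(V+V_w)·°P
V_w = 25.6·((1.092−1)/(1.079−1)−1) = 4.2127
V_final = 25.6 + 4.2127 = 29.8127
°P = 259 − 259/1.079 = 18.9629
cells = 0.98·29.8127·18.9629

554.0286 billion cells


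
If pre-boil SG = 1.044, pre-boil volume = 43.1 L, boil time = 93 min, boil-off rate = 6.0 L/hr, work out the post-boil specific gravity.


V_post = V_pre − rate·(t/60);  SG_post = 1 + (SG_pre−1)·V_pre/V_post
V_post = 43.1 − 6.0·(93/60) = 33.8000
SG_post = 1 + (1.044 − 1)·43.1/33.8000

1.0561


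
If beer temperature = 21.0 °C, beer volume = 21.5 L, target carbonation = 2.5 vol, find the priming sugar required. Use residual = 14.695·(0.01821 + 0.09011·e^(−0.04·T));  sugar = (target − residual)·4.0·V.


residual = 14.695·(0.01821 + 0.09011·e^(−0.04·21.0)) = 0.8393
sugar = (2.5 − 0.8393)·4.0·21.5

142.8243 g


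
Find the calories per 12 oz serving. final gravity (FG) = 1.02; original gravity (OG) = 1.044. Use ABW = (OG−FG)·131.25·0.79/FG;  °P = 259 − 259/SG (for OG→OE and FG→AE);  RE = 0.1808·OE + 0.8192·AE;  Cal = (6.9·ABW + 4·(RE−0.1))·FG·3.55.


ABW = (1.044 − 1.02)·131.25·0.79/1.02 = 2.4397
OE = 259 − 259/1.044 = 10.9157 °P
AE = 259 − 259/1.02 = 5.0784 °P
RE = 0.1808·10.9157 + 0.8192·5.0784 = 6.1338 °P
Cal = (6.9·2.4397 + 4·(6.1338−0.1))·1.02·3.55

148.3495 kcal


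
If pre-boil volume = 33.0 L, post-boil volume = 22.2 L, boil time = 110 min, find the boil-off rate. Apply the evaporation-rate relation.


rate = (V_pre − V_post) / (t_min/60)
rate = (33.0 − 22.2) / (110/60)

5.8909 L/hr


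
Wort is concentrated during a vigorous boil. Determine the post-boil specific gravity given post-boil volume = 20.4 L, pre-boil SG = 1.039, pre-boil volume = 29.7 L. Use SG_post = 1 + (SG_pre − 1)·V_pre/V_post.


pts_pre = (1.039 − 1)·1000 = 39.0000
pts_post = 39.0000·29.7/20.4 = 56.7794
SG_post = 1 + 56.7794/1000

1.0568


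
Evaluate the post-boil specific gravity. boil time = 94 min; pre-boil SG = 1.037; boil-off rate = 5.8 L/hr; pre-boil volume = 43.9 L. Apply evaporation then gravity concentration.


V_post = V_pre − rate·(t/60);  SG_post = 1 + (SG_pre−1)·V_pre/V_post
V_post = 43.9 − 5.8·(94/60) = 34.8133
SG_post = 1 + (1.037 − 1)·43.9/34.8133

1.0467


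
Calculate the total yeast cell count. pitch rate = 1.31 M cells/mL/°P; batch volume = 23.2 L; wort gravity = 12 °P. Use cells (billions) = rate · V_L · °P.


cells = 1.31 · 23.2 · 12

364.7040 billion cells


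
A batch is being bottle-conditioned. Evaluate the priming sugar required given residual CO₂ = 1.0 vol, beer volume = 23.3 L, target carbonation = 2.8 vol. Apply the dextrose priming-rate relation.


sugar = (target − residual)·4.0·V
sugar = (2.8 − 1.0)·4.0·23.3

167.7600 g


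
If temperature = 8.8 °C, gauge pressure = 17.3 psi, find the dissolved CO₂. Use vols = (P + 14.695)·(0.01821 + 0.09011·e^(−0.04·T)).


vols = (17.3 + 14.695)·(0.01821 + 0.09011·e^(−0.04·8.8))

2.6102 volumes


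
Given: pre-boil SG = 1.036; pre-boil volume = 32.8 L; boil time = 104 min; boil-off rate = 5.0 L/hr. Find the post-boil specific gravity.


V_post = V_pre − rate·(t/60);  SG_post = 1 + (SG_pre−1)·V_pre/V_post
V_post = 32.8 − 5.0·(104/60) = 24.1333
SG_post = 1 + (1.036 − 1)·32.8/24.1333

1.0489


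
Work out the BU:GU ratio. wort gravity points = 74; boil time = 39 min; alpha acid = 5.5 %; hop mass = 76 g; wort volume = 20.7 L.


U = 1.65·0.000125^(GP/1000)·(1−e^(−0.04t))/4.15;  IBU = (α/100)·m·U·1000/V;  BU:GU = IBU/GP
U = 1.65·0.000125^(74/1000)·(1−e^(−0.04·39))/4.15 = 0.1615
IBU = (5.5/100)·76·0.1615·1000/20.7 = 32.6111
BU:GU = 32.6111/74

0.4407


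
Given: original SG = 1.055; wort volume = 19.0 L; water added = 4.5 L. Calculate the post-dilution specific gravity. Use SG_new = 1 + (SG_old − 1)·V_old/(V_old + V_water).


pts = (1.055 − 1)·1000·19.0/(19.0 + 4.5) = 44.4681
SG_new = 1 + 44.4681/1000

1.0445


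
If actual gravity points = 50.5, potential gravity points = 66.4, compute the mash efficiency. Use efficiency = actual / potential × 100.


efficiency = 50.5 / 66.4 × 100

76.0542 %


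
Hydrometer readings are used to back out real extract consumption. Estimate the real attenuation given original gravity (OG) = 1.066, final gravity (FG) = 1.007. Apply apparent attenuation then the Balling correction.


AA = (OG−FG)/(OG−1)·100;  RA = AA·0.8192
AA = (1.066 − 1.007)/(1.066 − 1)·100 = 89.3939
RA = 89.3939·0.8192

73.2315 %


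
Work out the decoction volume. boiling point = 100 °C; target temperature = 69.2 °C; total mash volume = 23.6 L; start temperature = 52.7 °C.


V_dec = V_total·(T_target − T_start)/(T_boil − T_start)
V_dec = 23.6·(69.2 − 52.7)/(100 − 52.7)

8.2326 L
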